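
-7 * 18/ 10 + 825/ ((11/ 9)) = 3312/ 5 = 662.40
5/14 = 0.36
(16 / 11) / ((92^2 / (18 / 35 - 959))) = -33547 / 203665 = -0.16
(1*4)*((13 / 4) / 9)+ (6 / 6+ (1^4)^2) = 31 / 9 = 3.44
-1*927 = -927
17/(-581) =-17/581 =-0.03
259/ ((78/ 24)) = 1036/ 13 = 79.69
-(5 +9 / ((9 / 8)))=-13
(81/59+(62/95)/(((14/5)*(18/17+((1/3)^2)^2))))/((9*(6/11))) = 63558/196175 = 0.32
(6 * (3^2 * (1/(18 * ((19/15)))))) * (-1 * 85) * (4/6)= -2550/19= -134.21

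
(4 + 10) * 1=14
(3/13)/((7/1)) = 3/91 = 0.03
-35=-35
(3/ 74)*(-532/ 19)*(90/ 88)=-945/ 814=-1.16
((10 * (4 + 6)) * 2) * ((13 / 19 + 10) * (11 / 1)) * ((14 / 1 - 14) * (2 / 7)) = 0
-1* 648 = -648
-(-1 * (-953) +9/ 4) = -3821/ 4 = -955.25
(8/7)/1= 8/7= 1.14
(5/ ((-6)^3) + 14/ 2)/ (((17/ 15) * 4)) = 7535/ 4896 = 1.54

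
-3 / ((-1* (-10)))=-3 / 10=-0.30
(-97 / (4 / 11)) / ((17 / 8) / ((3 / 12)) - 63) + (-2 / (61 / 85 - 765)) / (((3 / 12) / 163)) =1967 / 298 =6.60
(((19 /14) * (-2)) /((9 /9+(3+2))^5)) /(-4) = 19 /217728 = 0.00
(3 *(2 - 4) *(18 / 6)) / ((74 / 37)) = -9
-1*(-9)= 9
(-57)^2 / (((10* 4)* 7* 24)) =1083 / 2240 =0.48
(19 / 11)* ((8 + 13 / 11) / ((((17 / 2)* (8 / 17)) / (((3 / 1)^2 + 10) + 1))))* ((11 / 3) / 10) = 29.08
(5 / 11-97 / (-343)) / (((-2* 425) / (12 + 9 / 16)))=-279591 / 25656400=-0.01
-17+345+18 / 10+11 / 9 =14896 / 45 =331.02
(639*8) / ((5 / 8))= 40896 / 5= 8179.20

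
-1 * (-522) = 522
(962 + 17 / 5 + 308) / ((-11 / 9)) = -57303 / 55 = -1041.87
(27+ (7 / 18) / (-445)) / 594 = 216263 / 4757940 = 0.05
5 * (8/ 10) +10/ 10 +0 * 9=5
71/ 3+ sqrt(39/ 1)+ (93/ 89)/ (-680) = sqrt(39)+ 4296641/ 181560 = 29.91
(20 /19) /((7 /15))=300 /133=2.26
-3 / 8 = -0.38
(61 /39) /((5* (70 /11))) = 671 /13650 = 0.05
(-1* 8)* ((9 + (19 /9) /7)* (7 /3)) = -4688 /27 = -173.63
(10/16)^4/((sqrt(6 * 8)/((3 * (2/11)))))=625 * sqrt(3)/90112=0.01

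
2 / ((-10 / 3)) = -3 / 5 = -0.60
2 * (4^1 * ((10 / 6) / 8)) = 5 / 3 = 1.67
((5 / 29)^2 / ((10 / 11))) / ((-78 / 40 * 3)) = -550 / 98397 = -0.01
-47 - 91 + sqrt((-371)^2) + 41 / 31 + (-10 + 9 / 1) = 7233 / 31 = 233.32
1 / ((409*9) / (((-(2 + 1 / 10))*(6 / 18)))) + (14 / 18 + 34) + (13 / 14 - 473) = -18779584 / 42945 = -437.29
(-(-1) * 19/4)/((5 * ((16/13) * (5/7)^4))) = 593047/200000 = 2.97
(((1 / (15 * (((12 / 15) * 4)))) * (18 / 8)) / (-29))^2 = 9 / 3444736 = 0.00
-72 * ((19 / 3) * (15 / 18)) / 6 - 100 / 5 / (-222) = -2340 / 37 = -63.24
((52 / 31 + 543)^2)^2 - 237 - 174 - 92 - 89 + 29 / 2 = 162567696744134495 / 1847042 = 88015159776.62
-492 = -492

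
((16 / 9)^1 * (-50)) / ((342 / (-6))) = 800 / 513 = 1.56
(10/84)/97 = 5/4074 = 0.00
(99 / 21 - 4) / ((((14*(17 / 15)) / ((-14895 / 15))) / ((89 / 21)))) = -2209425 / 11662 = -189.46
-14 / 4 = -3.50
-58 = -58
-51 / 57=-17 / 19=-0.89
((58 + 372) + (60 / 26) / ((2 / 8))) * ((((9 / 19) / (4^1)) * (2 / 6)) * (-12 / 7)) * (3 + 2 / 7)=-1181970 / 12103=-97.66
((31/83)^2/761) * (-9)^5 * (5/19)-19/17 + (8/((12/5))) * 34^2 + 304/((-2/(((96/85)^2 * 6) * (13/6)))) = 2868969498501302/2159004505425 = 1328.84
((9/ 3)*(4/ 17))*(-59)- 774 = -13866/ 17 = -815.65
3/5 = 0.60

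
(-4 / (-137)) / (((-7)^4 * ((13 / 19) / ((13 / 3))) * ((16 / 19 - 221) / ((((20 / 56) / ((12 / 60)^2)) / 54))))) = -45125 / 780159948057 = -0.00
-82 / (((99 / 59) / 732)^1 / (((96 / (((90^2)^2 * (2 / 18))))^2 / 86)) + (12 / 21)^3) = -809803792 / 11226621928795813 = -0.00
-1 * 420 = -420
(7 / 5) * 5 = 7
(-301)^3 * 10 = -272709010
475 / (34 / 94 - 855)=-22325 / 40168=-0.56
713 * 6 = 4278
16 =16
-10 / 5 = -2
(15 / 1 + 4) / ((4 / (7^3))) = 6517 / 4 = 1629.25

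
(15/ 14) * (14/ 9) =5/ 3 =1.67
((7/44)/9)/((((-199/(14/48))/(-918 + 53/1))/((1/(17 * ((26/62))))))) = 0.00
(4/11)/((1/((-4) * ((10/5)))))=-32/11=-2.91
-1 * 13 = -13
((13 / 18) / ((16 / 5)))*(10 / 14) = 325 / 2016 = 0.16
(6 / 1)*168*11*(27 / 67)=299376 / 67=4468.30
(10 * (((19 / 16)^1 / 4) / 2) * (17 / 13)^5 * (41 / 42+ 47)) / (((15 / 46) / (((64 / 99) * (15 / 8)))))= 480870069475 / 475026552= 1012.30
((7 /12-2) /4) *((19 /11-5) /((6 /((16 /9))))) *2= 68 /99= 0.69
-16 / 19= -0.84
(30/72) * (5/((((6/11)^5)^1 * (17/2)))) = 4026275/793152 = 5.08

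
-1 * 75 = -75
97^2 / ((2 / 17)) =159953 / 2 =79976.50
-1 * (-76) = 76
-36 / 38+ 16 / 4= 58 / 19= 3.05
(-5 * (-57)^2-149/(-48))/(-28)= 111373/192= 580.07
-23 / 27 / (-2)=23 / 54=0.43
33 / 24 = 11 / 8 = 1.38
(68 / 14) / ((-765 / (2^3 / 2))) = -8 / 315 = -0.03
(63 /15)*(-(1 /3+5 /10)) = -7 /2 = -3.50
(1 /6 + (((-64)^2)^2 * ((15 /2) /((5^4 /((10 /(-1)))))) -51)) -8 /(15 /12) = -301998473 /150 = -2013323.15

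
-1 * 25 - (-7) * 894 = 6233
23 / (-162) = -0.14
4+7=11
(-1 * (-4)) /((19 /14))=56 /19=2.95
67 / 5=13.40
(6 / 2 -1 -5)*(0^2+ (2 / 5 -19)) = 279 / 5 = 55.80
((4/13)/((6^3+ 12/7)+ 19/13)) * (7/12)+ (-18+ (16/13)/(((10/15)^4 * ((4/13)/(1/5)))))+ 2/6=-3258817/239340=-13.62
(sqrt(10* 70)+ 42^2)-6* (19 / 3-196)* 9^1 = 10* sqrt(7)+ 12006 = 12032.46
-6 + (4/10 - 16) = -108/5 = -21.60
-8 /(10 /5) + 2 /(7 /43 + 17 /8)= -2460 /787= -3.13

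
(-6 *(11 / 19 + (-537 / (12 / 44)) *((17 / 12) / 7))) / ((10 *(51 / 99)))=20957079 / 45220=463.45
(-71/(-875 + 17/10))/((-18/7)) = -35/1107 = -0.03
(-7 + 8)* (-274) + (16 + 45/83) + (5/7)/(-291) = -43529068/169071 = -257.46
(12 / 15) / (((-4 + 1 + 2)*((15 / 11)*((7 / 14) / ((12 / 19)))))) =-0.74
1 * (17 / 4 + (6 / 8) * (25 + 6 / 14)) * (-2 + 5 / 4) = -1959 / 112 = -17.49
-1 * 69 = -69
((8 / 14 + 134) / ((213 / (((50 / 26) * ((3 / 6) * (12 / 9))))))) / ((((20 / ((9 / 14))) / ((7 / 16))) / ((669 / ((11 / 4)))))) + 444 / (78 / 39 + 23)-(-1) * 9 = 419759367 / 14214200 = 29.53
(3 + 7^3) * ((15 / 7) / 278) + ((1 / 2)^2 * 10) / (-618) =3202555 / 1202628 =2.66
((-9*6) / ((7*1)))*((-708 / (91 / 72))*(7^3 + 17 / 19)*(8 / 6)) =23981557248 / 12103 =1981455.61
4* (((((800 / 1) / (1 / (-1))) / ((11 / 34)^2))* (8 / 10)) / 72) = -369920 / 1089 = -339.69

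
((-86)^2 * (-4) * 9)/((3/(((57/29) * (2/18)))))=-562096/29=-19382.62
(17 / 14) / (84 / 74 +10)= 629 / 5768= 0.11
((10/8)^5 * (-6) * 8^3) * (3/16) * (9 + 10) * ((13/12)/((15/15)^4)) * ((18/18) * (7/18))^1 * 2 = -5403125/192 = -28141.28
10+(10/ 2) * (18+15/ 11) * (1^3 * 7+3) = 10760/ 11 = 978.18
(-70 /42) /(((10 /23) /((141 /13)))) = -1081 /26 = -41.58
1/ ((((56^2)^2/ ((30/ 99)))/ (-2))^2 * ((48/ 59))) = 1475/ 315975456912310272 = 0.00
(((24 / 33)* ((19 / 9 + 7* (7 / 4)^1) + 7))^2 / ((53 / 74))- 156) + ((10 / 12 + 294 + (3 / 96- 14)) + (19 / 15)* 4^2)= 40069075073 / 83112480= 482.11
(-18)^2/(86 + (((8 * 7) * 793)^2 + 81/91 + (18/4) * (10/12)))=39312/239277893963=0.00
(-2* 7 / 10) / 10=-7 / 50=-0.14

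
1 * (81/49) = 81/49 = 1.65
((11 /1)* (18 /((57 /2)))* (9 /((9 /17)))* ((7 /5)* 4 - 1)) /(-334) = -25806 /15865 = -1.63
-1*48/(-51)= 16/17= 0.94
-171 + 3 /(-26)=-4449 /26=-171.12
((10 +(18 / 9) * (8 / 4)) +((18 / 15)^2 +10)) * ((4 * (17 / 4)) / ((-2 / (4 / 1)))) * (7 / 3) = -50456 / 25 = -2018.24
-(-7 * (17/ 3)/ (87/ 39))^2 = -2393209/ 7569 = -316.19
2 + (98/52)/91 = 683/338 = 2.02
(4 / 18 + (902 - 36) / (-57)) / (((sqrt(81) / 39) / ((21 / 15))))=-46592 / 513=-90.82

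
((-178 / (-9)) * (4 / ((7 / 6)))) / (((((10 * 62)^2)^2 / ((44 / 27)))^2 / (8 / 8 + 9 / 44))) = 51887 / 5222763556873707600000000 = 0.00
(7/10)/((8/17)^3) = 34391/5120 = 6.72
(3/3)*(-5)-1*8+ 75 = 62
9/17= 0.53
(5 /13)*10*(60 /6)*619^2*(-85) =-16284342500 /13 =-1252641730.77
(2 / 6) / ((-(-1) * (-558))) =-1 / 1674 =-0.00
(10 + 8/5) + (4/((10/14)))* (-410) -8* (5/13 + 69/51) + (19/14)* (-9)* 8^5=-3113616074/7735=-402536.01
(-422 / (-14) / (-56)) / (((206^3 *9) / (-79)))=16669 / 30841126848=0.00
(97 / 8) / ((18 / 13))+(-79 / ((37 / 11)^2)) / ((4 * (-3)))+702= 711.34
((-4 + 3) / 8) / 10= -1 / 80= -0.01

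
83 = 83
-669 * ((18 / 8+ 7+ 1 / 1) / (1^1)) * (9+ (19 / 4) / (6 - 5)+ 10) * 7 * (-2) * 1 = 18240285 / 8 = 2280035.62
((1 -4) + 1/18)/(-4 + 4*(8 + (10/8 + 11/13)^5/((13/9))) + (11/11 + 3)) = -0.02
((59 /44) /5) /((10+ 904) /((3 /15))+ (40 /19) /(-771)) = 864291 /14728095800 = 0.00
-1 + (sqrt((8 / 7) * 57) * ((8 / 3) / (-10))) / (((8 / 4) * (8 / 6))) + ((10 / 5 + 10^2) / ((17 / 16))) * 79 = 7583 - sqrt(798) / 35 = 7582.19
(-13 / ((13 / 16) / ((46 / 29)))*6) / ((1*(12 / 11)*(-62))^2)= -2783 / 83607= -0.03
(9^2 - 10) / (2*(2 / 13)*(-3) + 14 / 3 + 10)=2769 / 536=5.17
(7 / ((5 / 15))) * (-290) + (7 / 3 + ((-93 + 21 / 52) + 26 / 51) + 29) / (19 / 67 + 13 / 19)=-1827521791 / 297024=-6152.77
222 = 222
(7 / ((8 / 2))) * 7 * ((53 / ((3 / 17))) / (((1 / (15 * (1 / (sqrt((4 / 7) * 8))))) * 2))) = 220745 * sqrt(14) / 64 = 12905.50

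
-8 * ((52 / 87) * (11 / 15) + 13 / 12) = -15886 / 1305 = -12.17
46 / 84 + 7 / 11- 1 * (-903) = 904.18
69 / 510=23 / 170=0.14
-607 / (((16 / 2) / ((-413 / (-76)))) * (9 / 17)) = -4261747 / 5472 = -778.83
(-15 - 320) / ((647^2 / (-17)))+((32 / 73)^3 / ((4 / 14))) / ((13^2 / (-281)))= -13116238190017 / 27520976932657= -0.48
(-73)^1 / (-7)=73 / 7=10.43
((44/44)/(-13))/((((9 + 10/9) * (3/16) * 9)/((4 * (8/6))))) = -256/10647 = -0.02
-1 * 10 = -10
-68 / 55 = -1.24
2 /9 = 0.22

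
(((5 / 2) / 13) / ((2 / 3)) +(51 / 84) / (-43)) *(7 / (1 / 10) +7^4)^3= 4627561941331 / 1118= 4139143060.22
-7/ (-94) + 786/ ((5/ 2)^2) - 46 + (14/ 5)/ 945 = 1013137/ 12690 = 79.84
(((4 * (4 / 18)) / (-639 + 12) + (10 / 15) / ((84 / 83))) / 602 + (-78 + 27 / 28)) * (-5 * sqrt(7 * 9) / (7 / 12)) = 18318526610 * sqrt(7) / 9247623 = 5240.94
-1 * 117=-117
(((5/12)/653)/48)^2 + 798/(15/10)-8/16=75192512772121/141472272384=531.50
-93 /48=-31 /16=-1.94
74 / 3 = 24.67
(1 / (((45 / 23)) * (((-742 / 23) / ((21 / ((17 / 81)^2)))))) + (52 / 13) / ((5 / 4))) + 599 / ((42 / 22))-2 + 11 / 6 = 497349338 / 1608285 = 309.24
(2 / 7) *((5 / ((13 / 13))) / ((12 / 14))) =5 / 3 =1.67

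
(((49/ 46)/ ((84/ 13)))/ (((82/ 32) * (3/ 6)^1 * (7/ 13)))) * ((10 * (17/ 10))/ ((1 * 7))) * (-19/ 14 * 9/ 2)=-163761/ 46207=-3.54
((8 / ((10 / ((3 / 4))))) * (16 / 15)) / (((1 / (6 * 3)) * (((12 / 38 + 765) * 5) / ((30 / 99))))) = 1216 / 1332925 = 0.00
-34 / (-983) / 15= 34 / 14745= 0.00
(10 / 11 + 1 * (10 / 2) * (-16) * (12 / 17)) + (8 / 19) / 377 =-74422074 / 1339481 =-55.56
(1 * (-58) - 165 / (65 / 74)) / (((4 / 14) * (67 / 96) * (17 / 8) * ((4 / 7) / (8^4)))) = -3622305792 / 871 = -4158789.66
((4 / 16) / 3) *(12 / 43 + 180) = 646 / 43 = 15.02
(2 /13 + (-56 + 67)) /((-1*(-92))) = 145 /1196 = 0.12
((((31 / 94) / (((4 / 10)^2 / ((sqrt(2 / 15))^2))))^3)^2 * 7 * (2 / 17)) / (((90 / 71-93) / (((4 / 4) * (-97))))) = 668526014958265625 / 1781864304276214499328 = 0.00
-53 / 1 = -53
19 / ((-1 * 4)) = -19 / 4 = -4.75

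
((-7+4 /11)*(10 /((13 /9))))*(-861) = 5656770 /143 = 39557.83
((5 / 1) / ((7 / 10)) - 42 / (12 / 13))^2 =288369 / 196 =1471.27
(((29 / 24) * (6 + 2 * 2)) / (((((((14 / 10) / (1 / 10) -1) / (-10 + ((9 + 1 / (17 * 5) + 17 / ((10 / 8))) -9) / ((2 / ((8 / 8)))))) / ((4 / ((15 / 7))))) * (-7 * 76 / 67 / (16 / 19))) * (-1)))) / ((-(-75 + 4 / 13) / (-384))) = 90030848 / 29795135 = 3.02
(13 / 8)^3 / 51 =2197 / 26112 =0.08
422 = 422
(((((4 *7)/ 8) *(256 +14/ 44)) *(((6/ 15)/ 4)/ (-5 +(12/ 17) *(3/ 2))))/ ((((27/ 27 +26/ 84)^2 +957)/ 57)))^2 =284527994168908318689/ 155349925212303900100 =1.83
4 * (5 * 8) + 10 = 170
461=461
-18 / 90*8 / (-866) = 4 / 2165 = 0.00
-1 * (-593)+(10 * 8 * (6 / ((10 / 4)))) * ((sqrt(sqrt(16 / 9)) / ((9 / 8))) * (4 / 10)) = 2048 * sqrt(3) / 45+593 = 671.83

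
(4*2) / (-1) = -8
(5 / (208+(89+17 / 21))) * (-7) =-735 / 6254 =-0.12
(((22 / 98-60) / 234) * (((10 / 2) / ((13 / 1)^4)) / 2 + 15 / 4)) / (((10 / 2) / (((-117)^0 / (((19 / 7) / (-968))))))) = 30367535165 / 444437721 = 68.33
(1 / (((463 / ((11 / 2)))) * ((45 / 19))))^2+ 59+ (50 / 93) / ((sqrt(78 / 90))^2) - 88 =-19859062245857 / 699764726700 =-28.38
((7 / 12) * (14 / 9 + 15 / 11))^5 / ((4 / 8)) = 33882809484846343 / 1183183780483584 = 28.64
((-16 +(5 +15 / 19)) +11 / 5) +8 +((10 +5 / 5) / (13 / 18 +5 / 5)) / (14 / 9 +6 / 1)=83591 / 100130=0.83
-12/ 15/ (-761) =4/ 3805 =0.00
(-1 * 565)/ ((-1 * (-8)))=-565/ 8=-70.62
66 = 66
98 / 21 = 14 / 3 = 4.67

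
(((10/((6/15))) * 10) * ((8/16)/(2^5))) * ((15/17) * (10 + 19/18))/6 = 124375/19584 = 6.35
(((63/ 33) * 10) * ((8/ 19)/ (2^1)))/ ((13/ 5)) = 4200/ 2717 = 1.55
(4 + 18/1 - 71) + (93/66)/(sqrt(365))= -49 + 31 * sqrt(365)/8030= -48.93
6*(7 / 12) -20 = -16.50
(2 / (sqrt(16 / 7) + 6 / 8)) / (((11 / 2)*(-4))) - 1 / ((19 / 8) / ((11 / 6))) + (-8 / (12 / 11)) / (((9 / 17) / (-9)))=4999138 / 40337 - 64*sqrt(7) / 2123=123.85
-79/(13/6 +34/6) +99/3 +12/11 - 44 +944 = 477711/517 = 924.01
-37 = -37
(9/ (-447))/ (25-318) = 3/ 43657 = 0.00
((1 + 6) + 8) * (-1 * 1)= -15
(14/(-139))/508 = -7/35306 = -0.00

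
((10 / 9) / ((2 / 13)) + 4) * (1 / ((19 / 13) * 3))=1313 / 513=2.56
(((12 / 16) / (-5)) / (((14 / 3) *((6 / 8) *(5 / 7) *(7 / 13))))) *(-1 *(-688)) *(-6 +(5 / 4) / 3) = 74906 / 175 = 428.03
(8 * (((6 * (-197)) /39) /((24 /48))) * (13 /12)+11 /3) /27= -1565 /81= -19.32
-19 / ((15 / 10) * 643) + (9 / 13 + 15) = 15.67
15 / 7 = 2.14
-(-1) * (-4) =-4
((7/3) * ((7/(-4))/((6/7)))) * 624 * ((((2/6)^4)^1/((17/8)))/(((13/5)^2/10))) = -1372000/53703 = -25.55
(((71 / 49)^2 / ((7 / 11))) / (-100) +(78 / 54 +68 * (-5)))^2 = 26230704194493457681 / 228804951690000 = 114642.21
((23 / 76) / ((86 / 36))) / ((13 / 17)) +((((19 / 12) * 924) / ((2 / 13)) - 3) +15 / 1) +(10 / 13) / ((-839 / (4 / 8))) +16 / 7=594076753112 / 62377133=9523.95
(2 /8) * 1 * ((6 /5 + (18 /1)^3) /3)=4861 /10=486.10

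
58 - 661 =-603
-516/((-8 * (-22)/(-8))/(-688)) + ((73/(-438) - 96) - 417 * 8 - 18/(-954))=-19568.88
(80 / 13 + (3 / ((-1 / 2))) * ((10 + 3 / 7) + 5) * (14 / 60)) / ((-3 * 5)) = 1004 / 975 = 1.03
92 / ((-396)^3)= -0.00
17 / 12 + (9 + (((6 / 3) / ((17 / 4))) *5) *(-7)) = -1235 / 204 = -6.05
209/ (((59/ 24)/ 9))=45144/ 59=765.15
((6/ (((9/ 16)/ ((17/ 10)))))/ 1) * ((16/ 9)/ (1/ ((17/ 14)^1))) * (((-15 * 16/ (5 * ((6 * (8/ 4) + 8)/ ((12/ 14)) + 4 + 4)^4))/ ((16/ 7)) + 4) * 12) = 2888130821984/ 1537099515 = 1878.95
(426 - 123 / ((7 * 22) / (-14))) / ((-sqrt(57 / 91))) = -1603 * sqrt(5187) / 209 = -552.39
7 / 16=0.44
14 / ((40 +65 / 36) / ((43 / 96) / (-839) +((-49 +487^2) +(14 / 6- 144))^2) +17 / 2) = 54278985443170684 / 32955098307668361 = 1.65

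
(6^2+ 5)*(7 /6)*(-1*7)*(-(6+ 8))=14063 /3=4687.67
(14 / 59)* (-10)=-140 / 59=-2.37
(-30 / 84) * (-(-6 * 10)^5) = -1944000000 / 7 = -277714285.71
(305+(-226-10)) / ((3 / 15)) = 345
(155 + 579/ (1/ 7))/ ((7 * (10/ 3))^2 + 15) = 37872/ 5035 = 7.52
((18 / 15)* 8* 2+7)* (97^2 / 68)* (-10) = -1232579 / 34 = -36252.32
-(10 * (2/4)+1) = -6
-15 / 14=-1.07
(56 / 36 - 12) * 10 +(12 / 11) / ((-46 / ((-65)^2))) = -465970 / 2277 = -204.64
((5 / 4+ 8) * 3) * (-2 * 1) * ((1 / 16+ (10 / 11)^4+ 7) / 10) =-201402063 / 4685120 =-42.99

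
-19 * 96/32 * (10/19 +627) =-35769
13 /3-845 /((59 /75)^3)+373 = -836964097 /616137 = -1358.41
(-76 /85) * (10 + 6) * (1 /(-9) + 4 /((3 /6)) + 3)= -119168 /765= -155.78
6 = 6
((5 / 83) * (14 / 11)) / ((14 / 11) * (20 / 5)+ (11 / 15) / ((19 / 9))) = 0.01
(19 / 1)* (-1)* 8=-152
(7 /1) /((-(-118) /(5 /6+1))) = 77 /708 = 0.11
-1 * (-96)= 96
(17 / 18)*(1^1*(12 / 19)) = 0.60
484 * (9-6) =1452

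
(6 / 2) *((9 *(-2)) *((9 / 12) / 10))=-81 / 20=-4.05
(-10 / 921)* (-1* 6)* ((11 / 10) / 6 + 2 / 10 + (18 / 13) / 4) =569 / 11973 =0.05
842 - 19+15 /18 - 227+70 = 666.83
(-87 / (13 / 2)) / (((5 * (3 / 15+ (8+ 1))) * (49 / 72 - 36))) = 6264 / 760357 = 0.01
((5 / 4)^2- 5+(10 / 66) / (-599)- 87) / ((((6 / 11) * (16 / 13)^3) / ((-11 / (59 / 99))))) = 1641.49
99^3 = 970299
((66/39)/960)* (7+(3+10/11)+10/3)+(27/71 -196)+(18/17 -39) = -527675047/2259504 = -233.54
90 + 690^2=476190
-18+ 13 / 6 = -15.83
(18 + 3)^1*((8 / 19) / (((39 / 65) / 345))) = 96600 / 19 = 5084.21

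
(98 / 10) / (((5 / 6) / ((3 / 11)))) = 3.21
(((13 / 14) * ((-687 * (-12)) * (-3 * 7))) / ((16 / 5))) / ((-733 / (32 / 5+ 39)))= 18246033 / 5864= 3111.53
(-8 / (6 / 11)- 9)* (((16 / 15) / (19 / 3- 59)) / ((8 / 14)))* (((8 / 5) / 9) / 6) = 3976 / 159975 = 0.02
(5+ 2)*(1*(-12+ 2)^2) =700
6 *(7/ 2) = 21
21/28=3/4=0.75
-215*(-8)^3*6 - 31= 660449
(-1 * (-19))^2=361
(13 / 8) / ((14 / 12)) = 39 / 28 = 1.39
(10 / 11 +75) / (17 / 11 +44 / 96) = 20040 / 529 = 37.88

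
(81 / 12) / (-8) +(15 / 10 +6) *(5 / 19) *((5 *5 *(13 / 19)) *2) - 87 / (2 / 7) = -2747331 / 11552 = -237.82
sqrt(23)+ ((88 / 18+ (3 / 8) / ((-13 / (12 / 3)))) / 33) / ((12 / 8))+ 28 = sqrt(23)+ 325441 / 11583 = 32.89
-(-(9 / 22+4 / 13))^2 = -42025 / 81796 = -0.51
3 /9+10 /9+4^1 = 49 /9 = 5.44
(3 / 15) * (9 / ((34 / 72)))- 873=-73881 / 85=-869.19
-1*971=-971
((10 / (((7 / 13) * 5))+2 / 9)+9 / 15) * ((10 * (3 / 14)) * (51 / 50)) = 24293 / 2450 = 9.92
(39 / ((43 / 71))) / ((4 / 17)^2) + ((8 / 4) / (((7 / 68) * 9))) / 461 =23241492931 / 19981584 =1163.15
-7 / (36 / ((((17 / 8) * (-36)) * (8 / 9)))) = 119 / 9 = 13.22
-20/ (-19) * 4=80/ 19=4.21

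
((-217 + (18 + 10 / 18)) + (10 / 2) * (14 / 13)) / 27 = -22588 / 3159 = -7.15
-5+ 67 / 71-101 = -7459 / 71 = -105.06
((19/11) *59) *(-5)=-5605/11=-509.55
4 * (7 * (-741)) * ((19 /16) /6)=-32851 /8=-4106.38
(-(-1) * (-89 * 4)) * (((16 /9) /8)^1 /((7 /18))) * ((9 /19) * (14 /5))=-25632 /95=-269.81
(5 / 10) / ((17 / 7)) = 7 / 34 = 0.21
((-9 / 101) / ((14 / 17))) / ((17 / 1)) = -0.01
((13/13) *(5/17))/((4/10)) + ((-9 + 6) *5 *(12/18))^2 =100.74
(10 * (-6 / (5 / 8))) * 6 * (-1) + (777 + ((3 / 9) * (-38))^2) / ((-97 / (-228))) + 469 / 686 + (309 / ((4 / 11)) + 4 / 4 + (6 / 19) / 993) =1302405846523 / 358699404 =3630.91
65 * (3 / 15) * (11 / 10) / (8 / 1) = 143 / 80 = 1.79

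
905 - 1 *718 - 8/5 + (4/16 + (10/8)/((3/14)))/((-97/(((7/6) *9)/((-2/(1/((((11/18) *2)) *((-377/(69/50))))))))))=59662737549/321807200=185.40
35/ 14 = 5/ 2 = 2.50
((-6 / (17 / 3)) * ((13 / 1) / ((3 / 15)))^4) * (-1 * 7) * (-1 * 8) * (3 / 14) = -3855735000 / 17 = -226807941.18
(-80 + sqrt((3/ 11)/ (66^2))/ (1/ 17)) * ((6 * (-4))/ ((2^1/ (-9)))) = -8625.47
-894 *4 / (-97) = 3576 / 97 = 36.87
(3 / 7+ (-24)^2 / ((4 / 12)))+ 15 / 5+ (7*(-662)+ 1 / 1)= -2901.57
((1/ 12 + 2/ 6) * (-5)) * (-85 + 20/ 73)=154625/ 876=176.51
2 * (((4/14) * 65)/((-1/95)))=-24700/7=-3528.57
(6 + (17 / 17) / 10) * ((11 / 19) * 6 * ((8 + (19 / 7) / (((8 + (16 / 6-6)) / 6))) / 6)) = 377773 / 9310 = 40.58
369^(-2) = 1 /136161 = 0.00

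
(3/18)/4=1/24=0.04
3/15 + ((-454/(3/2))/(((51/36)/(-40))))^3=624123778944.23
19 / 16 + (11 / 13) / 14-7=-8375 / 1456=-5.75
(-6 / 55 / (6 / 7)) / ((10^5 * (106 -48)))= -7 / 319000000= -0.00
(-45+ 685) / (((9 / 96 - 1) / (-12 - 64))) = 1556480 / 29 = 53671.72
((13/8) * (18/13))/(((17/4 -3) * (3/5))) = 3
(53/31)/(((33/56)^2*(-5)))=-166208/168795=-0.98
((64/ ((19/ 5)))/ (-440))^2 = 64/ 43681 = 0.00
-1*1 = -1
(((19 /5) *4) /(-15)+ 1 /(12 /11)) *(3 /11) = -29 /1100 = -0.03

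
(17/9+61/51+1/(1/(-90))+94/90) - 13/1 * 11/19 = -150836/1615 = -93.40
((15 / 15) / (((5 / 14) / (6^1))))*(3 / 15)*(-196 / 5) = -16464 / 125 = -131.71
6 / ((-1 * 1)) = -6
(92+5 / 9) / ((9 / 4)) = 3332 / 81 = 41.14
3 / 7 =0.43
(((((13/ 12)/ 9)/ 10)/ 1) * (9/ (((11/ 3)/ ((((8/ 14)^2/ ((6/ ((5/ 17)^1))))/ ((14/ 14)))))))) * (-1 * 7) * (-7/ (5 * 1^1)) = 13/ 2805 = 0.00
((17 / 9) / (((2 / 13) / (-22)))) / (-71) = 3.80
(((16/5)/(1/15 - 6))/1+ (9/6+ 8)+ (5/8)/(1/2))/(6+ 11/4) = 727/623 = 1.17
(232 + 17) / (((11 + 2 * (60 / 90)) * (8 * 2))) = 747 / 592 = 1.26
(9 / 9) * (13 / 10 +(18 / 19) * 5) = 1147 / 190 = 6.04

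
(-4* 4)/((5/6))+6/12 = -187/10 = -18.70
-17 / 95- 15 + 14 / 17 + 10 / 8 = -84661 / 6460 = -13.11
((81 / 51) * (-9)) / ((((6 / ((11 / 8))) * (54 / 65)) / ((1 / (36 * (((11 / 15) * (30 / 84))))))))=-455 / 1088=-0.42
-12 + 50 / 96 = -551 / 48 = -11.48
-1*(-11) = 11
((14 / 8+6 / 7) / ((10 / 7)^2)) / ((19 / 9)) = 4599 / 7600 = 0.61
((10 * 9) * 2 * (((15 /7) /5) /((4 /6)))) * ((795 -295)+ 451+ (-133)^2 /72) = 3877245 /28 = 138473.04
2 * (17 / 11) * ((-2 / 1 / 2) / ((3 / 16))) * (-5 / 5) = 544 / 33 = 16.48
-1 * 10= -10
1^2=1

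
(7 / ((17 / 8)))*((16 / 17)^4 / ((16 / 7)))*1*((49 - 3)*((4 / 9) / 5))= 295436288 / 63893565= 4.62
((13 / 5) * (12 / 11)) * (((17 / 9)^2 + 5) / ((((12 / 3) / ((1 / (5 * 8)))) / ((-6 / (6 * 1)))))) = -4511 / 29700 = -0.15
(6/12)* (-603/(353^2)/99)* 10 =-335/1370699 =-0.00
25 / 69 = 0.36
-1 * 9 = -9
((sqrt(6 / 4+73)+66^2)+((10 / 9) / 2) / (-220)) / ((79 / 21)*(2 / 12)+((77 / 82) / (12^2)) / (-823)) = 6961.39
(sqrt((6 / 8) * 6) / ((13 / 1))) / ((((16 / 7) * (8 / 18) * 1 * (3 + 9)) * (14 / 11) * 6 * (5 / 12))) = 99 * sqrt(2) / 33280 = 0.00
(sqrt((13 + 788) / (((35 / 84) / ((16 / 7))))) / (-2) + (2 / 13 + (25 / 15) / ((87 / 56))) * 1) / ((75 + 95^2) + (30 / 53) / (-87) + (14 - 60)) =110293 / 814085298 - 4611 * sqrt(9345) / 121764895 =-0.00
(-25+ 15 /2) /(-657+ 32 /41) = 287 /10762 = 0.03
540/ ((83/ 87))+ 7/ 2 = 94541/ 166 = 569.52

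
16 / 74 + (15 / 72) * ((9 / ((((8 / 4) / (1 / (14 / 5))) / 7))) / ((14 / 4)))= 3671 / 4144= 0.89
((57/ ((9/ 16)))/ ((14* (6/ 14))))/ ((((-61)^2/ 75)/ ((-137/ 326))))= -260300/ 1819569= -0.14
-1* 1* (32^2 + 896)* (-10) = 19200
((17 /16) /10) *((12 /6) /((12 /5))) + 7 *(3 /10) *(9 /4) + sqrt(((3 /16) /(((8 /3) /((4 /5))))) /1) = 3 *sqrt(10) /40 + 4621 /960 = 5.05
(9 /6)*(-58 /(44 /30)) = -59.32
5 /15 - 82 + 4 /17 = -4153 /51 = -81.43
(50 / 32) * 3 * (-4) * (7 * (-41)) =21525 / 4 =5381.25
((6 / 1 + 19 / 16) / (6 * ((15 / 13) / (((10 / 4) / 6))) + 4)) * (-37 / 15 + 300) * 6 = 1334437 / 2144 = 622.41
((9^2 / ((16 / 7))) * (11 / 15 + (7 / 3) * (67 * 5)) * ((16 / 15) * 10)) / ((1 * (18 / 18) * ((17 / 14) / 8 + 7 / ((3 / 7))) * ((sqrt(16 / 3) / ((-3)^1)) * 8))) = -46580184 * sqrt(3) / 27695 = -2913.13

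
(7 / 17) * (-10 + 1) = -63 / 17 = -3.71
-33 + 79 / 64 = -2033 / 64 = -31.77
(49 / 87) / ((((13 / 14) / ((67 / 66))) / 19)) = 436639 / 37323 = 11.70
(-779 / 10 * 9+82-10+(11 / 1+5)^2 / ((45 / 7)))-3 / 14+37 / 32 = -1186085 / 2016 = -588.34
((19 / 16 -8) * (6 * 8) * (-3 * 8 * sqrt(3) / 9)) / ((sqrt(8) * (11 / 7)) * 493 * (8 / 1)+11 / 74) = -3161872 * sqrt(3) / 7495833376229+263660375552 * sqrt(6) / 7495833376229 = 0.09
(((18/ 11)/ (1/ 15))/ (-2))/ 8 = -135/ 88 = -1.53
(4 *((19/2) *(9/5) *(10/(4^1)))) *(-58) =-9918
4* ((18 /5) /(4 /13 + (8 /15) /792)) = 277992 /5953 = 46.70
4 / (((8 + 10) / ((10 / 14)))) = 10 / 63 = 0.16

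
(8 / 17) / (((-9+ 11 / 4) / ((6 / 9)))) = -64 / 1275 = -0.05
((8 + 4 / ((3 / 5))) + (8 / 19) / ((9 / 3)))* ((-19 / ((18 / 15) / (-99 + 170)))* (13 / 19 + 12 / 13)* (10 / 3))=-594745700 / 6669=-89180.64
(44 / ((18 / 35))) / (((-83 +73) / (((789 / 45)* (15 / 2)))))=-1125.06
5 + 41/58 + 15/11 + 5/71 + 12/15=1798547/226490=7.94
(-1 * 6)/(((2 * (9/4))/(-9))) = 12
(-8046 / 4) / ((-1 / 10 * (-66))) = -6705 / 22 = -304.77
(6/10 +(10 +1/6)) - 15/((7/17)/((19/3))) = -46189/210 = -219.95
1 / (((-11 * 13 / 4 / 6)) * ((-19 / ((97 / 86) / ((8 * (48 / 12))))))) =291 / 934648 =0.00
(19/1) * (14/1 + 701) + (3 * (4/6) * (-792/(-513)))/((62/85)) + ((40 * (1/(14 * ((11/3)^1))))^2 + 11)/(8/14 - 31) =481326544528/35420693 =13588.85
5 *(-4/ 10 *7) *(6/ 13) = -84/ 13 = -6.46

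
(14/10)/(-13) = -7/65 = -0.11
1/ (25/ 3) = 3/ 25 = 0.12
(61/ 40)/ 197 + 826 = 6508941/ 7880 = 826.01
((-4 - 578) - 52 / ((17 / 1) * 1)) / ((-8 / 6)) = 14919 / 34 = 438.79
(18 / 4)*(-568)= -2556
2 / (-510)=-0.00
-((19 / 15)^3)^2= -47045881 / 11390625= -4.13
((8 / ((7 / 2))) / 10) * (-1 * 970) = -1552 / 7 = -221.71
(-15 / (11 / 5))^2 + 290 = 40715 / 121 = 336.49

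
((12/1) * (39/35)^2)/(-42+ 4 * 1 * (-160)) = -9126/417725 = -0.02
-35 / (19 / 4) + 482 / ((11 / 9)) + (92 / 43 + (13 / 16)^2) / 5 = 4458186451 / 11503360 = 387.56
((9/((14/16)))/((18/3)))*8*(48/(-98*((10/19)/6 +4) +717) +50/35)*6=114913152/883715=130.03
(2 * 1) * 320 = 640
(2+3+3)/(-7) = -1.14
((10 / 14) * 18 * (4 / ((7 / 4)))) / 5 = 288 / 49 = 5.88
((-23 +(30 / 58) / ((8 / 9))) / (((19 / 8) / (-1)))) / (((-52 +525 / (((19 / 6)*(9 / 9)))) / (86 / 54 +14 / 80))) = 0.15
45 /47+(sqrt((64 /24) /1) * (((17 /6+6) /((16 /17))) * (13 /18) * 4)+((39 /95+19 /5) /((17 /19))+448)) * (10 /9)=553.16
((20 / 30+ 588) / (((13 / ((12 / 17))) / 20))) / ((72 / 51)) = 17660 / 39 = 452.82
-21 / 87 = -0.24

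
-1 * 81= -81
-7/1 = -7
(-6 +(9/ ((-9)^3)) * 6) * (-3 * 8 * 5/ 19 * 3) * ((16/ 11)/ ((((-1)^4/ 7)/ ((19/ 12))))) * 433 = 79533440/ 99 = 803368.08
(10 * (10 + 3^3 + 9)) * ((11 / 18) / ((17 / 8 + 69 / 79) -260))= -319792 / 292365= -1.09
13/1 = 13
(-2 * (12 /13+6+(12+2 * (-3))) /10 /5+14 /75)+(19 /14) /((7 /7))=14017 /13650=1.03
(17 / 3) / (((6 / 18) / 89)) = 1513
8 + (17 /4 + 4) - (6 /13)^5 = 24102941 /1485172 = 16.23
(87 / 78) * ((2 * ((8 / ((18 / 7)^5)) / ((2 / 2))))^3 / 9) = 137679283788347 / 385428199281182928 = 0.00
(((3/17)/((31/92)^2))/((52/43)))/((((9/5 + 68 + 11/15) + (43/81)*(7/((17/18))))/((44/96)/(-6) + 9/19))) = 370889835/54089293024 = 0.01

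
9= 9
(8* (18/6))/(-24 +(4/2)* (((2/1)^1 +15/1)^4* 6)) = 2/83519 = 0.00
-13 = -13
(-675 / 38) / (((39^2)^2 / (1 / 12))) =-25 / 39071448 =-0.00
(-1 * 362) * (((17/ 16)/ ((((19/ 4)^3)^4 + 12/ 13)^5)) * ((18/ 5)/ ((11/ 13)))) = -44419084970870226907557286799718671586561097728/ 1084664742343046237117426206394479374732251531849736629200930035523190933965234796875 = -0.00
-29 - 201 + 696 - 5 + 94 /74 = 17104 /37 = 462.27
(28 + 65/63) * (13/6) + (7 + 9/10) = 70.80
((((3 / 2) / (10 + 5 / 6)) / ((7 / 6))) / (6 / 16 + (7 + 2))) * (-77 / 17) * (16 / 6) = -4224 / 27625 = -0.15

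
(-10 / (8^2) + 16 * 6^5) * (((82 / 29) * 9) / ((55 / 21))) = 1208900.78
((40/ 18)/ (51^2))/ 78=10/ 912951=0.00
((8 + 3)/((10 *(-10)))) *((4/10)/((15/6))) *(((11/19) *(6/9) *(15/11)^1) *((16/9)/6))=-0.00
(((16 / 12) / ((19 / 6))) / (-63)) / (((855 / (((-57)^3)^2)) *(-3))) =3127704 / 35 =89362.97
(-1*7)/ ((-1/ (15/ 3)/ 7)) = 245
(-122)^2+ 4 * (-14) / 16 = 29761 / 2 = 14880.50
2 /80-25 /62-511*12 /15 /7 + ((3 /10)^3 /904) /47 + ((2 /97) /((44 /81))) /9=-82599554979921 /1405375576000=-58.77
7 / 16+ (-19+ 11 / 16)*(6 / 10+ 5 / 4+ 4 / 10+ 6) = -9641 / 64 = -150.64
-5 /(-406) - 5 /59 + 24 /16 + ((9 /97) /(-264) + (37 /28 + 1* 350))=36063494935 /102235672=352.75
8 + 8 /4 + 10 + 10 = 30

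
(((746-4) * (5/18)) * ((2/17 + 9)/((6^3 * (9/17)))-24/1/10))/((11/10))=-434.76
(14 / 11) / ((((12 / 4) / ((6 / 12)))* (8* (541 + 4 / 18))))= 21 / 428648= 0.00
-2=-2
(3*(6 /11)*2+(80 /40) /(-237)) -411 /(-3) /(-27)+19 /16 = -233611 /375408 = -0.62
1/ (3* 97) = 1/ 291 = 0.00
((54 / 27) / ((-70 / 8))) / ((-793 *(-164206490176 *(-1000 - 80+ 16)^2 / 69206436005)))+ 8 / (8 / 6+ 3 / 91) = 821321759054903631245 / 140271527533467679232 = 5.86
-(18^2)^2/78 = -17496/13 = -1345.85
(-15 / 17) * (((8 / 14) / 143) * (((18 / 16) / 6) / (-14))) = 45 / 952952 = 0.00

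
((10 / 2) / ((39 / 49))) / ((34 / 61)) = 14945 / 1326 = 11.27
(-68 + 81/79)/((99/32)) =-15392/711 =-21.65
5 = 5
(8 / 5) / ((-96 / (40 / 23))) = -2 / 69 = -0.03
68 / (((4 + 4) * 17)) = 1 / 2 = 0.50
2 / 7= 0.29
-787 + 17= -770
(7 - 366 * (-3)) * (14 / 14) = 1105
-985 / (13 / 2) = -1970 / 13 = -151.54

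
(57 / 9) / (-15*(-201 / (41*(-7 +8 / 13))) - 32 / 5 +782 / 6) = 323285 / 5738252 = 0.06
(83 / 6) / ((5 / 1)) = 83 / 30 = 2.77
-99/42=-2.36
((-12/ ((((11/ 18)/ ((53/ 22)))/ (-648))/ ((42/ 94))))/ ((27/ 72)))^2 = 43144487641350144/ 32341969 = 1334009306.65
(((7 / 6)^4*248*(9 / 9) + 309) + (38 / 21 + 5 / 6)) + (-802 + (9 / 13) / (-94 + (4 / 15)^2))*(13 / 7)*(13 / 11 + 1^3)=-2478.60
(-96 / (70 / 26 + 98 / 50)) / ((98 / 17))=-11050 / 3087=-3.58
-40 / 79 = -0.51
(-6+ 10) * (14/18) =28/9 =3.11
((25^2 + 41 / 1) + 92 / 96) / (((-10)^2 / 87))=464203 / 800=580.25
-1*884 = -884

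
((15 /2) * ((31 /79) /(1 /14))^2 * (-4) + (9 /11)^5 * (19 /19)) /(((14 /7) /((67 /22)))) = -60948502371357 /44225248804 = -1378.14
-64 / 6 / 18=-16 / 27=-0.59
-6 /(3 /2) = -4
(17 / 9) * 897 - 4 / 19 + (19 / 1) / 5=483908 / 285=1697.92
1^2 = 1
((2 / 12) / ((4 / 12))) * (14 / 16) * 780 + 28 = 1477 / 4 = 369.25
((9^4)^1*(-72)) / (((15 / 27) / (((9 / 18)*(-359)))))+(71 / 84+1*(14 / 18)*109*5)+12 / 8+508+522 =192315452407 / 1260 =152631311.43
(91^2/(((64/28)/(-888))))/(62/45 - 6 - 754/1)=4240.80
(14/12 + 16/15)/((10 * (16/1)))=67/4800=0.01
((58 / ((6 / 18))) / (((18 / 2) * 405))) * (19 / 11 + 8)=6206 / 13365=0.46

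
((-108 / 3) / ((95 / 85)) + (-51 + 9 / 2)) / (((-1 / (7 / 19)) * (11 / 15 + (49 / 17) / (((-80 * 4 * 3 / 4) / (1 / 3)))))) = 128134440 / 3222647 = 39.76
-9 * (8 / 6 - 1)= -3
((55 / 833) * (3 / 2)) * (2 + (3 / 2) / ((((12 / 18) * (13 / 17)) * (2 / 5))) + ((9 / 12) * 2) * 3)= 237765 / 173264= 1.37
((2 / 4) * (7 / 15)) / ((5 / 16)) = 56 / 75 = 0.75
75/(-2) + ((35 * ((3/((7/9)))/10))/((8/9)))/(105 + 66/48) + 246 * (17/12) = 529565/1702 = 311.14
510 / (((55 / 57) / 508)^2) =85521893472 / 605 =141358501.61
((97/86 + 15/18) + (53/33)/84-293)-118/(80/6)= -44679077/148995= -299.87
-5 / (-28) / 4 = 5 / 112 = 0.04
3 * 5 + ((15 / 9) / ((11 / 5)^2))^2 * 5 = 2054660 / 131769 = 15.59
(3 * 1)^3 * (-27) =-729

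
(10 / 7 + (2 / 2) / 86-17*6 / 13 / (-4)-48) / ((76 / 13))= -7.63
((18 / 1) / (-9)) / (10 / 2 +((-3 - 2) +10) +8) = -1 / 9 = -0.11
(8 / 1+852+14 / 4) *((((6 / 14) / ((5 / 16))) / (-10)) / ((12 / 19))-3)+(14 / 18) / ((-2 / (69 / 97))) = -141483883 / 50925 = -2778.28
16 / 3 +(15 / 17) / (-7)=1859 / 357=5.21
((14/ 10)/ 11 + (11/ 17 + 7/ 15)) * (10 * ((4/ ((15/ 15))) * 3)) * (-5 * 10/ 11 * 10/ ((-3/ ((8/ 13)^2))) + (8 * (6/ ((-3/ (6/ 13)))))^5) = -440658047383552/ 134779359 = -3269477.25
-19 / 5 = -3.80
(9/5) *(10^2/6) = 30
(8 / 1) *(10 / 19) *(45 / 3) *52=62400 / 19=3284.21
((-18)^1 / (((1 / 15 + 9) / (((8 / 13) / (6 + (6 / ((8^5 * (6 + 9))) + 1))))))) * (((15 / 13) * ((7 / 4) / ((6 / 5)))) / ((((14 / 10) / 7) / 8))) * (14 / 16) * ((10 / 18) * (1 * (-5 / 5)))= 3136000000 / 549165331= 5.71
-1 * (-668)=668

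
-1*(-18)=18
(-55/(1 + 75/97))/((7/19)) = -101365/1204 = -84.19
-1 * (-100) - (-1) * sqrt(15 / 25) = sqrt(15) / 5 + 100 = 100.77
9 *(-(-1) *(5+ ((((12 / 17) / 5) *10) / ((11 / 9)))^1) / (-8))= -10359 / 1496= -6.92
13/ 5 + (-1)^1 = 8/ 5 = 1.60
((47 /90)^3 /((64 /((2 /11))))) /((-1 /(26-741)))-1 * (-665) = 3103973699 /4665600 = 665.29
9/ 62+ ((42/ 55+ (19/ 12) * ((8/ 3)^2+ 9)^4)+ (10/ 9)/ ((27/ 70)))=14320738686109/ 134238060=106681.66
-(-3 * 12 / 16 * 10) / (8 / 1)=45 / 16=2.81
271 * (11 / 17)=2981 / 17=175.35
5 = 5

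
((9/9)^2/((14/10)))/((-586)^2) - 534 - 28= -1350919859/2403772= -562.00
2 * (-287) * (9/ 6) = -861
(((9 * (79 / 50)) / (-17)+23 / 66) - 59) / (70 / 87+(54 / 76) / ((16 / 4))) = -3677678152 / 60723575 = -60.56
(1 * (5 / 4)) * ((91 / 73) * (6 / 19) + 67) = 467375 / 5548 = 84.24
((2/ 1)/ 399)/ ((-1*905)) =-2/ 361095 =-0.00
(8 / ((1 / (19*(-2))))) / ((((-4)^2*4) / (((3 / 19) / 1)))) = -3 / 4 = -0.75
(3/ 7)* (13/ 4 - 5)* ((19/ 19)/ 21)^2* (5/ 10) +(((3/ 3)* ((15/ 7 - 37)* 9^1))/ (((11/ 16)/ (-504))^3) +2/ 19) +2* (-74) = 3675756850014704359/ 29739864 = 123596962313.44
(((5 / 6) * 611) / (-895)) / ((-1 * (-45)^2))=611 / 2174850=0.00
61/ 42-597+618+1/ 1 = 985/ 42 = 23.45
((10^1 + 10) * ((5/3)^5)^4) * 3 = 1907348632812500/1162261467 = 1641066.74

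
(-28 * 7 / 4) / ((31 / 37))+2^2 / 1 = -1689 / 31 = -54.48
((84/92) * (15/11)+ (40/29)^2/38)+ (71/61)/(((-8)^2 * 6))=1.30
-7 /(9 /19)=-133 /9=-14.78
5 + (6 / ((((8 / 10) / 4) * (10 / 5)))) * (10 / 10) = 20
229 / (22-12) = 22.90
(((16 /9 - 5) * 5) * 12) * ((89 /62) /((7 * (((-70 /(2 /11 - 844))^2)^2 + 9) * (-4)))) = 831171929615235 /754724829273716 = 1.10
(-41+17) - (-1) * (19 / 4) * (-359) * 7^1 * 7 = -334325 / 4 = -83581.25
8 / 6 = 4 / 3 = 1.33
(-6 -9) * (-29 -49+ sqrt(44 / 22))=1170 -15 * sqrt(2)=1148.79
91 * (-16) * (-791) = 1151696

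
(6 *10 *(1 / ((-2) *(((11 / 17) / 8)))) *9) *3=-110160 / 11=-10014.55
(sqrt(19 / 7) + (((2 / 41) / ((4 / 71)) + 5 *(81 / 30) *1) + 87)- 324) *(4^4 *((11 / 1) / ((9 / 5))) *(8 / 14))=-73441280 / 369 + 56320 *sqrt(133) / 441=-197555.04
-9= -9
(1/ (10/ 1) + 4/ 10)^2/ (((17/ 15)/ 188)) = 705/ 17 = 41.47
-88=-88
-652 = -652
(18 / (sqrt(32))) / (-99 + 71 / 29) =-261 * sqrt(2) / 11200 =-0.03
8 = 8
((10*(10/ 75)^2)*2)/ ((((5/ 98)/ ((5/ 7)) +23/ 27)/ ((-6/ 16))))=-252/ 1745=-0.14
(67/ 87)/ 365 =0.00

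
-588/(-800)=147/200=0.74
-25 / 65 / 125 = -1 / 325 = -0.00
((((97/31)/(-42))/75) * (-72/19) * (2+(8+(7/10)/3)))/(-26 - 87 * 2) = -0.00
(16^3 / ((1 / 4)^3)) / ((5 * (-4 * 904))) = -8192 / 565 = -14.50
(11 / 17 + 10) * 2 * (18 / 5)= 76.66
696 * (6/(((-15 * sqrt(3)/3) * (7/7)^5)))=-1392 * sqrt(3)/5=-482.20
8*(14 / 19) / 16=7 / 19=0.37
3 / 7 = 0.43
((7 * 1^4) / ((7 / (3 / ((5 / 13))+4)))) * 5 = 59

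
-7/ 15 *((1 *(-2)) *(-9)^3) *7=-23814/ 5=-4762.80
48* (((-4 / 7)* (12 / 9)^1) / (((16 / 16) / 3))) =-768 / 7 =-109.71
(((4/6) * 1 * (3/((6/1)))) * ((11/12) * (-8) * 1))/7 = -22/63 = -0.35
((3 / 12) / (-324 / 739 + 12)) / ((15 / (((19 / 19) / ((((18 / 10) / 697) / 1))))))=515083 / 922752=0.56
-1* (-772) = 772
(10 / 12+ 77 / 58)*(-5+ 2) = -188 / 29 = -6.48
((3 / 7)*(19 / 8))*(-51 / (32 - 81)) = 2907 / 2744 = 1.06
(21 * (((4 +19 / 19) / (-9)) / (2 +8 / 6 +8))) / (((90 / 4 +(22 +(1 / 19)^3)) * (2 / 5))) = -1200325 / 20755402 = -0.06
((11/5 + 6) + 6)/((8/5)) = 71/8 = 8.88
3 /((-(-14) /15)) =45 /14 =3.21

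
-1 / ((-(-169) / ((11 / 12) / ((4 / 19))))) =-209 / 8112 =-0.03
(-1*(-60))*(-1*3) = -180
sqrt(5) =2.24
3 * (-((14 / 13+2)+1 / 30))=-1213 / 130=-9.33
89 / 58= 1.53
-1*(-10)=10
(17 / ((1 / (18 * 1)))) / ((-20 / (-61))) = 9333 / 10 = 933.30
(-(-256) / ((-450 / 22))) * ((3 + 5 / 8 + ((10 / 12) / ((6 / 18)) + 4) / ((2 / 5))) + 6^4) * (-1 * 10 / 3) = 2470336 / 45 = 54896.36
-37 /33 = -1.12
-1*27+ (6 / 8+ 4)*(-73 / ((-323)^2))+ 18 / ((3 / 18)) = 1779011 / 21964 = 81.00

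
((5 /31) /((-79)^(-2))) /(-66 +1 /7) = -218435 /14291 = -15.28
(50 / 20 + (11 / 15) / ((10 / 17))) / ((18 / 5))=281 / 270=1.04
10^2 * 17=1700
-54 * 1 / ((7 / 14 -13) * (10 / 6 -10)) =-324 / 625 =-0.52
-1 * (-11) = 11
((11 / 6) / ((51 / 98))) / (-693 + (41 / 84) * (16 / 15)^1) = -18865 / 3708227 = -0.01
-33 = -33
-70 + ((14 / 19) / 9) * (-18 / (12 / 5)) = -4025 / 57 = -70.61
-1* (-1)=1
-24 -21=-45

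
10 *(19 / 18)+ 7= 158 / 9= 17.56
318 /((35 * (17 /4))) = 1272 /595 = 2.14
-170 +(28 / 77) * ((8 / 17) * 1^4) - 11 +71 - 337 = -446.83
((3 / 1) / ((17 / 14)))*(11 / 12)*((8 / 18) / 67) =154 / 10251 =0.02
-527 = -527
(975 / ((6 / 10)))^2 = 2640625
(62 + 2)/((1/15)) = 960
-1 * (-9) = 9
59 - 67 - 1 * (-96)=88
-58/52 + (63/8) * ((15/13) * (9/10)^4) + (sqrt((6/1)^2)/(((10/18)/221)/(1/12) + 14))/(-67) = 313705260893/64816336000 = 4.84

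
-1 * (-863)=863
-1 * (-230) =230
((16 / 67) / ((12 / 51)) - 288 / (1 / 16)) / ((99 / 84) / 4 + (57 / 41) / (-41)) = -58113541696 / 3288963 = -17669.26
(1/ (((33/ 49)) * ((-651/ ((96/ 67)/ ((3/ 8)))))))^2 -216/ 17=-9132602124376/ 718773908193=-12.71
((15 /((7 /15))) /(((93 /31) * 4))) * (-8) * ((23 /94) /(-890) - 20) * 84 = 36000.49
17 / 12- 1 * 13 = -139 / 12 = -11.58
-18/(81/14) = -28/9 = -3.11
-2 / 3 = -0.67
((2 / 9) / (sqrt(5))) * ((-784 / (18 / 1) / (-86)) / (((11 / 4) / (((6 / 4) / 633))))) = 784 * sqrt(5) / 40420215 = 0.00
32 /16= 2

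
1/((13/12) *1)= 12/13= 0.92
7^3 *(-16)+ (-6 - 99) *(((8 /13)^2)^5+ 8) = -872481279311992 /137858491849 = -6328.82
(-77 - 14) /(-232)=91 /232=0.39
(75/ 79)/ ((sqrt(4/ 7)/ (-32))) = -1200*sqrt(7)/ 79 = -40.19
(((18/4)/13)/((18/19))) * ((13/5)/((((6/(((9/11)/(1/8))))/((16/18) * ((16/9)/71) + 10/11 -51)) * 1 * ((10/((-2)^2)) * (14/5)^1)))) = -7.41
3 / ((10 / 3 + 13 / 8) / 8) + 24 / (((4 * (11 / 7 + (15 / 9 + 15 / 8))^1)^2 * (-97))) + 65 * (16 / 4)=2255735548828 / 8517360383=264.84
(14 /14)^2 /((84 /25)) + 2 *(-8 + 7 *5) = 4561 /84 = 54.30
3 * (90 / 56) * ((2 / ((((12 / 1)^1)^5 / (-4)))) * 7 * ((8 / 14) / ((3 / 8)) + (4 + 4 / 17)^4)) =-88597445 / 252567504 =-0.35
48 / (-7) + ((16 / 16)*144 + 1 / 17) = 16327 / 119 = 137.20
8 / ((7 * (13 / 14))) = 16 / 13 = 1.23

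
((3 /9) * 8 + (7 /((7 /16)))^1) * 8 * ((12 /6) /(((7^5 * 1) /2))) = 256 /7203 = 0.04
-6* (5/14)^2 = -75/98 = -0.77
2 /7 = 0.29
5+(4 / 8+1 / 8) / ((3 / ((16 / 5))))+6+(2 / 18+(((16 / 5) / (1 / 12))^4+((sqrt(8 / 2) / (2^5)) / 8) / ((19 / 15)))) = 29744957212823 / 13680000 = 2174338.98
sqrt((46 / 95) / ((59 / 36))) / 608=3*sqrt(257830) / 1703920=0.00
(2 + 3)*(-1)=-5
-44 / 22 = -2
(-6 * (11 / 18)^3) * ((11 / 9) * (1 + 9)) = -73205 / 4374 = -16.74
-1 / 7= -0.14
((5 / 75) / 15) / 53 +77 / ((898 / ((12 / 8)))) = 2756471 / 21417300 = 0.13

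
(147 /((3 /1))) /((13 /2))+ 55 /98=10319 /1274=8.10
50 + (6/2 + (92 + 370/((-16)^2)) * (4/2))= 15353/64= 239.89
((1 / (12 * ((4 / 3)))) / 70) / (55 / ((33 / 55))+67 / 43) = 129 / 13469120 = 0.00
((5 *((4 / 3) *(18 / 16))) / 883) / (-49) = -15 / 86534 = -0.00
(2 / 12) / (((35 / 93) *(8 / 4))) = 31 / 140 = 0.22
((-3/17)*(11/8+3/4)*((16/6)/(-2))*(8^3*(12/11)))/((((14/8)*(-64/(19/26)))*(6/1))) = -304/1001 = -0.30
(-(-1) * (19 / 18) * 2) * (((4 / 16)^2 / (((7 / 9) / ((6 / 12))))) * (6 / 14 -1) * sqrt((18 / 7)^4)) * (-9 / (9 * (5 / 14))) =1539 / 1715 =0.90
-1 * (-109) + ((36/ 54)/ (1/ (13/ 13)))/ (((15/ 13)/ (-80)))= 565/ 9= 62.78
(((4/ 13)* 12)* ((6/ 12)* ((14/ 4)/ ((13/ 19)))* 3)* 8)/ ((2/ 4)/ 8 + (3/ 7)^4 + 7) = 1471486464/ 46070921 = 31.94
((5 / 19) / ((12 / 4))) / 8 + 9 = 4109 / 456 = 9.01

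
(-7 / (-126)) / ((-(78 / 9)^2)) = -1 / 1352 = -0.00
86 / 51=1.69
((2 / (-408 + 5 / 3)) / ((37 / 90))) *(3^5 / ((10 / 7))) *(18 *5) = -8266860 / 45103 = -183.29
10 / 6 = 5 / 3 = 1.67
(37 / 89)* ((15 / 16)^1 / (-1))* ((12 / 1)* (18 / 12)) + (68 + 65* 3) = 182261 / 712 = 255.98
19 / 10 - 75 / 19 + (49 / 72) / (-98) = -28103 / 13680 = -2.05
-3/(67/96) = -288/67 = -4.30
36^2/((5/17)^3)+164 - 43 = 6382373/125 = 51058.98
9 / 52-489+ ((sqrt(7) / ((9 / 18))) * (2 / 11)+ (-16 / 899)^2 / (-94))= -965552083949 / 1975243244+ 4 * sqrt(7) / 11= -487.86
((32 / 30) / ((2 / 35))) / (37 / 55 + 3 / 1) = 1540 / 303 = 5.08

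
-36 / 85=-0.42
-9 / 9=-1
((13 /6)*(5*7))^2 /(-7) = -29575 /36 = -821.53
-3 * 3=-9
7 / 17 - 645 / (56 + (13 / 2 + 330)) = -3287 / 2669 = -1.23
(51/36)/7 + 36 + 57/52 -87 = -27137/546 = -49.70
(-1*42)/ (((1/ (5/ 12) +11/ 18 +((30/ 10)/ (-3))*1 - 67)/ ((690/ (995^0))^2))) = 1799658000/ 5849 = 307686.44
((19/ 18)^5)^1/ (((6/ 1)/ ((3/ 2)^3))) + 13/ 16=5205475/ 3359232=1.55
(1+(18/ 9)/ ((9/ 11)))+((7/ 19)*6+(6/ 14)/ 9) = 6826/ 1197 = 5.70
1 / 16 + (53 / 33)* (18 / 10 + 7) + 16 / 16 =3647 / 240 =15.20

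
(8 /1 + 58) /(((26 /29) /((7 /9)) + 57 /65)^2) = 3830376550 /239073987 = 16.02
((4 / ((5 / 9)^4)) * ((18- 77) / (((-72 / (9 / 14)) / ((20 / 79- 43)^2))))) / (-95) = -4414526931771 / 10375662500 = -425.47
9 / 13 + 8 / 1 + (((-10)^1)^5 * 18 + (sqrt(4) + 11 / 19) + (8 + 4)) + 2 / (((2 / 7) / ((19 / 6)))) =-2667532661 / 1482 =-1799954.56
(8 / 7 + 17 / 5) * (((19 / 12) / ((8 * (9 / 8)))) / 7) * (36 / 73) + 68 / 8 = 306059 / 35770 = 8.56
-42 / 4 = -21 / 2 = -10.50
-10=-10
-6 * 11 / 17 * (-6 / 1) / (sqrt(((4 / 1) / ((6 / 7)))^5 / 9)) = 2673 * sqrt(42) / 11662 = 1.49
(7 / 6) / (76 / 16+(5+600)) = 14 / 7317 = 0.00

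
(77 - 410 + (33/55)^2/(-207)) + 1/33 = -6318133/18975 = -332.97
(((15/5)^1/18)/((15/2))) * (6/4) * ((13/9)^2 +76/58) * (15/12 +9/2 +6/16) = 390971/563760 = 0.69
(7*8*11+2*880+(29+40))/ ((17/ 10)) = 24450/ 17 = 1438.24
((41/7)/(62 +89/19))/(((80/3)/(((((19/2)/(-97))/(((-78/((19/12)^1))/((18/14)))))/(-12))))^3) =-36648741299/818698354658881732345856000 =-0.00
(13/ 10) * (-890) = -1157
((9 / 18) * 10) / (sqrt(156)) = 5 * sqrt(39) / 78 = 0.40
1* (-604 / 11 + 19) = -395 / 11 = -35.91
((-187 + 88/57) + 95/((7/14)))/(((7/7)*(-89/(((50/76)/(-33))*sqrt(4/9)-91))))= 44339764/9542313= 4.65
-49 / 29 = -1.69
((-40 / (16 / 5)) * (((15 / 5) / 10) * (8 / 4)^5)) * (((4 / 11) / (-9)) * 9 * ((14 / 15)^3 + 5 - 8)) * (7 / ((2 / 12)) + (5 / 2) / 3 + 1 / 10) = -13827968 / 3375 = -4097.18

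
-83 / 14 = -5.93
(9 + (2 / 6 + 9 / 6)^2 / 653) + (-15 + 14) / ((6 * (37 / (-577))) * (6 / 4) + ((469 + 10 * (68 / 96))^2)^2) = 130118547586515495121261 / 14449352678975772693972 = 9.01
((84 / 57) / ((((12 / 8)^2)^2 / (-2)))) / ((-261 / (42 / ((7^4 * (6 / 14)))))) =0.00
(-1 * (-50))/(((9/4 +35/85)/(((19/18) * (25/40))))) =40375/3258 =12.39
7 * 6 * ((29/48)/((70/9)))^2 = 22707/89600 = 0.25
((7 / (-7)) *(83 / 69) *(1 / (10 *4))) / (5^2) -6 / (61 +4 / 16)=-0.10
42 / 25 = 1.68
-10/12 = -5/6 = -0.83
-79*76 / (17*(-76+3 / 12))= 4.66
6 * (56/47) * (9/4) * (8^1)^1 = 6048/47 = 128.68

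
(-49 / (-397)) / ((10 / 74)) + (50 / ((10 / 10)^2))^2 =2500.91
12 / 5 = 2.40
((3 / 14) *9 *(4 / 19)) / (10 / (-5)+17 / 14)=-108 / 209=-0.52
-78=-78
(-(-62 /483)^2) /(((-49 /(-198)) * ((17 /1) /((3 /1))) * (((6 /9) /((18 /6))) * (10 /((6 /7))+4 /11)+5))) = -75350088 /49208607847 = -0.00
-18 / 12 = -3 / 2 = -1.50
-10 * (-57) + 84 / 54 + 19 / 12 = 20633 / 36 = 573.14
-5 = -5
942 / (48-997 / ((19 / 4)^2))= 170031 / 688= 247.14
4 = 4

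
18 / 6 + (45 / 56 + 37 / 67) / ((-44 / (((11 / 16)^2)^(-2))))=216180581 / 75532919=2.86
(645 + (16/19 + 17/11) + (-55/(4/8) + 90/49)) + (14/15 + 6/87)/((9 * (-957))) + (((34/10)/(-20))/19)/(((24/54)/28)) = 37578419111731/69762716100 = 538.66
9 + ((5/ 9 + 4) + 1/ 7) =863/ 63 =13.70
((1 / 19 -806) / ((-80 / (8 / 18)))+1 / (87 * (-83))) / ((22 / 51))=626573267 / 60367560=10.38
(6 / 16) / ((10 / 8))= 3 / 10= 0.30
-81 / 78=-27 / 26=-1.04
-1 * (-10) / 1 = 10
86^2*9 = 66564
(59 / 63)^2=3481 / 3969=0.88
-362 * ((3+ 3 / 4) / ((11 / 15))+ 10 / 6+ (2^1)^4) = -544267 / 66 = -8246.47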